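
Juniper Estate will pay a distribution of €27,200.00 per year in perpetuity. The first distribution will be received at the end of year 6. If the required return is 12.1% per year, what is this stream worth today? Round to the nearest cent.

Value at end of year 5: C / r = €27,200.00 / 0.121 = €224,793.3884
Discount to today: PV = €224,793.3884 / (1 + 0.121)^5 = €224,793.3884 / 1.770223 = €126,985.89

€126985.89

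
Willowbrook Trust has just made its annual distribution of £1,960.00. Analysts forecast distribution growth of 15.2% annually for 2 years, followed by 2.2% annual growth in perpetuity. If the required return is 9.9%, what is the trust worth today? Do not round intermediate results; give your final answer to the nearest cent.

D_1 = 2257.92000
D_2 = 2601.12384
Terminal value at year 2: TV = D_2×(1+g_2)/(r−g_2) = 2658.34856/0.077 = 34524.00733
P_0 = D_1/(1+r)^1 + D_2/(1+r)^2 + TV/(1+r)^2
    = 2054.52229 + 2153.60299 + 28584.18509 = 32792.31036

£32792.31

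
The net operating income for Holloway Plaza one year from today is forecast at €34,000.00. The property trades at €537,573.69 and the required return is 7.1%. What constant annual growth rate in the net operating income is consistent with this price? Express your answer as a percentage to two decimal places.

0.78%

P = D₁/(r−g) ⇒ g = r − D₁/P = 0.071 − €34,000.00/€537,573.69 = 0.007753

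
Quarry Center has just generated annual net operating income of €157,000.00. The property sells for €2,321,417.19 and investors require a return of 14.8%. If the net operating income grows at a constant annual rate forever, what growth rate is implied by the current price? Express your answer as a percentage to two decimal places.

P = D₀(1+g)/(r−g) ⇒ P(r−g) = D₀(1+g) ⇒ g(P+D₀) = P·r − D₀
g = (P·r − D₀)/(P + D₀) = (€2,321,417.19×0.148 − €157,000.00) / (€2,321,417.19 + €157,000.00) = 0.075278

7.53%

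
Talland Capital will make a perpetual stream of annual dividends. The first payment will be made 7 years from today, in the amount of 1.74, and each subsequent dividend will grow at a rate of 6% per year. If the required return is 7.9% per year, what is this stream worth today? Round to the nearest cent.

58.03

Value at end of year 6: C₁ / (r − g) = 1.74 / (0.079 − 0.06) = 91.5789
Discount to today: PV = 91.5789 / (1 + 0.079)^6 = 91.5789 / 1.578079 = 58.03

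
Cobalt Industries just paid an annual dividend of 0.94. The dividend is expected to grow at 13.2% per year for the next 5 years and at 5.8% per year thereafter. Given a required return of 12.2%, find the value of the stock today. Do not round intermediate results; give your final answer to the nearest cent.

D_1 = 1.06408
D_2 = 1.20454
D_3 = 1.36354
D_4 = 1.54352
D_5 = 1.74727
Terminal value at year 5: TV = D_5×(1+g_2)/(r−g_2) = 1.84861/0.064 = 28.88456
P_0 = D_1/(1+r)^1 + D_2/(1+r)^2 + D_3/(1+r)^3 + D_4/(1+r)^4 + D_5/(1+r)^5 + TV/(1+r)^5
    = 0.94838 + 0.95683 + 0.96536 + 0.97396 + 0.98264 + 16.24431 = 21.07149

21.07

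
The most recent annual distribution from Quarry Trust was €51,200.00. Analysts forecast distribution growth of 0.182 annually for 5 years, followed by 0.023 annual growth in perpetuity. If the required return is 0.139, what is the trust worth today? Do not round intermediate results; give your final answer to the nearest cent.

€829941.22

D_1 = 60518.40000
D_2 = 71532.74880
D_3 = 84551.70908
D_4 = 99940.12013
D_5 = 118129.22200
Terminal value at year 5: TV = D_5×(1+g_2)/(r−g_2) = 120846.19410/0.116 = 1041777.53539
P_0 = D_1/(1+r)^1 + D_2/(1+r)^2 + D_3/(1+r)^3 + D_4/(1+r)^4 + D_5/(1+r)^5 + TV/(1+r)^5
    = 53132.92362 + 55138.81977 + 57220.44334 + 59380.65323 + 61622.41626 + 543445.96407 = 829941.22029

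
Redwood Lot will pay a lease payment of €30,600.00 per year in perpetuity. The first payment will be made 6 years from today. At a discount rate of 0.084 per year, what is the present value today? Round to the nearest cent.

Value at end of year 5: C / r = €30,600.00 / 0.084 = €364,285.7143
Discount to today: PV = €364,285.7143 / (1 + 0.084)^5 = €364,285.7143 / 1.496740 = €243,386.08

€243386.08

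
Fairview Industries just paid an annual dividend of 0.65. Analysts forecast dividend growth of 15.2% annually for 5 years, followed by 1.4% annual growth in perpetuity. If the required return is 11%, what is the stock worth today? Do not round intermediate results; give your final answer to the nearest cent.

11.90

D_1 = 0.74880
D_2 = 0.86262
D_3 = 0.99374
D_4 = 1.14478
D_5 = 1.31879
Terminal value at year 5: TV = D_5×(1+g_2)/(r−g_2) = 1.33725/0.096 = 13.92972
P_0 = D_1/(1+r)^1 + D_2/(1+r)^2 + D_3/(1+r)^3 + D_4/(1+r)^4 + D_5/(1+r)^5 + TV/(1+r)^5
    = 0.67459 + 0.70012 + 0.72661 + 0.75410 + 0.78264 + 8.26661 = 11.90468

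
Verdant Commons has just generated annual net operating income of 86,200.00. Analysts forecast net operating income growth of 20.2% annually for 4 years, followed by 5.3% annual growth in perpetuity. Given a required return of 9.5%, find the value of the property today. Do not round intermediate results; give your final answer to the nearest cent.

3575635.29

D_1 = 103612.40000
D_2 = 124542.10480
D_3 = 149699.60997
D_4 = 179938.93118
Terminal value at year 4: TV = D_4×(1+g_2)/(r−g_2) = 189475.69454/0.042 = 4511326.06039
P_0 = D_1/(1+r)^1 + D_2/(1+r)^2 + D_3/(1+r)^3 + D_4/(1+r)^4 + TV/(1+r)^4
    = 94623.19635 + 103869.48129 + 114019.28448 + 125160.89493 + 3137962.43713 = 3575635.29417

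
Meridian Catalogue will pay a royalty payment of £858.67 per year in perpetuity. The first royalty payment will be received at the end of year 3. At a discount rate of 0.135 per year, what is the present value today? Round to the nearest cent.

£4937.43

Value at end of year 2: C / r = £858.67 / 0.135 = £6,360.5185
Discount to today: PV = £6,360.5185 / (1 + 0.135)^2 = £6,360.5185 / 1.288225 = £4,937.43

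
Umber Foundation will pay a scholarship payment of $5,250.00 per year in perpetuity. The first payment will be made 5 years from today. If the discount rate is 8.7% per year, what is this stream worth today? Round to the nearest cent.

$43223.69

Value at end of year 4: C / r = $5,250.00 / 0.087 = $60,344.8276
Discount to today: PV = $60,344.8276 / (1 + 0.087)^4 = $60,344.8276 / 1.396105 = $43,223.69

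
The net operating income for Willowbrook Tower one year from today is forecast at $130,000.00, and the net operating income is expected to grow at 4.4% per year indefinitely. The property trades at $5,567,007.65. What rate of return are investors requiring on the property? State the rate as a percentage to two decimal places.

6.74%

P = D₁/(r − g) ⇒ r = D₁/P + g = $130,000.0000/$5,567,007.65 + 0.044 = 0.023352 + 0.044 = 0.067352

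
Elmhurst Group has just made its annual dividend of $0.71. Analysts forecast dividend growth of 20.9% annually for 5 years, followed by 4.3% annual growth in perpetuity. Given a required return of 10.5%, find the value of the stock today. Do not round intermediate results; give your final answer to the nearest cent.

$23.41

D_1 = 0.85839
D_2 = 1.03779
D_3 = 1.25469
D_4 = 1.51692
D_5 = 1.83396
Terminal value at year 5: TV = D_5×(1+g_2)/(r−g_2) = 1.91282/0.062 = 30.85194
P_0 = D_1/(1+r)^1 + D_2/(1+r)^2 + D_3/(1+r)^3 + D_4/(1+r)^4 + D_5/(1+r)^5 + TV/(1+r)^5
    = 0.77682 + 0.84994 + 0.92993 + 1.01745 + 1.11321 + 18.72712 = 23.41448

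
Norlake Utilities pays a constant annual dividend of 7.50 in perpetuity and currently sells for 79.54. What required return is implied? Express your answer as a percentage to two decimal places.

9.43%

P = C/r ⇒ r = C/P = 7.50/79.54 = 0.094292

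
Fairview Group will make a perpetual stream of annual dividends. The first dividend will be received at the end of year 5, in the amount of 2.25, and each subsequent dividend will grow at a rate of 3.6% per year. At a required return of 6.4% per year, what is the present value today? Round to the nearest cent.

Value at end of year 4: C₁ / (r − g) = 2.25 / (0.064 − 0.036) = 80.3571
Discount to today: PV = 80.3571 / (1 + 0.064)^4 = 80.3571 / 1.281641 = 62.70

62.70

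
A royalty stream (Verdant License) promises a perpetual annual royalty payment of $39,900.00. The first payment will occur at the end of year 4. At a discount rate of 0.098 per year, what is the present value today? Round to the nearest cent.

Value at end of year 3: C / r = $39,900.00 / 0.098 = $407,142.8571
Discount to today: PV = $407,142.8571 / (1 + 0.098)^3 = $407,142.8571 / 1.323753 = $307,567.04

$307567.04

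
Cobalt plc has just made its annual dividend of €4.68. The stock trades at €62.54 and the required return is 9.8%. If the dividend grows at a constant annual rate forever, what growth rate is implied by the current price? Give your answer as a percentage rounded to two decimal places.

P = D₀(1+g)/(r−g) ⇒ P(r−g) = D₀(1+g) ⇒ g(P+D₀) = P·r − D₀
g = (P·r − D₀)/(P + D₀) = (€62.54×0.098 − €4.68) / (€62.54 + €4.68) = 0.021555

2.16%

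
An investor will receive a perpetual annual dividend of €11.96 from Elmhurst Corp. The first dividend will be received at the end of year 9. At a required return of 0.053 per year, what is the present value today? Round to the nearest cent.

Value at end of year 8: C / r = €11.96 / 0.053 = €225.6604
Discount to today: PV = €225.6604 / (1 + 0.053)^8 = €225.6604 / 1.511565 = €149.29

€149.29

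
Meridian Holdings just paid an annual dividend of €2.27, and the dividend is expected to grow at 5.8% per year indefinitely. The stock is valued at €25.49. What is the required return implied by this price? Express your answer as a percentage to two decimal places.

D₁ = €2.27 × 1.058 = €2.4017
P = D₁/(r − g) ⇒ r = D₁/P + g = €2.4017/€25.49 + 0.058 = 0.094220 + 0.058 = 0.152220

15.22%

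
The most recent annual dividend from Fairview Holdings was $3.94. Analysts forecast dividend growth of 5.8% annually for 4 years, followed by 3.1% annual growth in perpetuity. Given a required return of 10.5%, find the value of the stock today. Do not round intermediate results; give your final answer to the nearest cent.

$60.29

D_1 = 4.16852
D_2 = 4.41029
D_3 = 4.66609
D_4 = 4.93672
Terminal value at year 4: TV = D_4×(1+g_2)/(r−g_2) = 5.08976/0.074 = 68.78058
P_0 = D_1/(1+r)^1 + D_2/(1+r)^2 + D_3/(1+r)^3 + D_4/(1+r)^4 + TV/(1+r)^4
    = 3.77242 + 3.61196 + 3.45833 + 3.31123 + 46.13353 = 60.28747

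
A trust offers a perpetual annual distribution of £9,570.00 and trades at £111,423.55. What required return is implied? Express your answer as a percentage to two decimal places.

P = C/r ⇒ r = C/P = £9,570.00/£111,423.55 = 0.085888

8.59%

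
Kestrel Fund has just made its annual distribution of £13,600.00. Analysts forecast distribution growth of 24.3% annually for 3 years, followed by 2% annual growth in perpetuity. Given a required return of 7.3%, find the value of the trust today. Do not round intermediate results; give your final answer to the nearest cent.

D_1 = 16904.80000
D_2 = 21012.66640
D_3 = 26118.74434
Terminal value at year 3: TV = D_3×(1+g_2)/(r−g_2) = 26641.11922/0.053 = 502662.62683
P_0 = D_1/(1+r)^1 + D_2/(1+r)^2 + D_3/(1+r)^3 + TV/(1+r)^3
    = 15754.70643 + 18250.79226 + 21142.34369 + 406890.38796 = 462038.23033

£462038.23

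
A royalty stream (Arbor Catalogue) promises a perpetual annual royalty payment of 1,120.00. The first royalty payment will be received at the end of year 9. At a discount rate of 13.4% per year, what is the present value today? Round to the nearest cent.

Value at end of year 8: C / r = 1,120.00 / 0.134 = 8,358.2090
Discount to today: PV = 8,358.2090 / (1 + 0.134)^8 = 8,358.2090 / 2.734667 = 3,056.39

3056.39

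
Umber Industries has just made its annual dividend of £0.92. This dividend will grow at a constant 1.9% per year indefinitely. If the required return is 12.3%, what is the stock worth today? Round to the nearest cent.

£9.01

D₁ = D₀ × (1 + g) = £0.92 × 1.019 = £0.9375
Growing perpetuity: P = D₁ / (r − g) = £0.9375 / (0.123 − 0.019) = £9.01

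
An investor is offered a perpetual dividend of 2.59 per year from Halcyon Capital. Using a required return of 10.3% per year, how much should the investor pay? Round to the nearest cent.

25.15

Level perpetuity: PV = C / r = 2.59 / 0.103 = 25.15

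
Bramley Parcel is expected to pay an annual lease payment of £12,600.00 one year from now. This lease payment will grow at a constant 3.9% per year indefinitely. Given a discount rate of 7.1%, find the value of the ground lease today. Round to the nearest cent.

Growing perpetuity: P = D₁ / (r − g) = £12,600.0000 / (0.071 − 0.039) = £393,750.00

£393750.00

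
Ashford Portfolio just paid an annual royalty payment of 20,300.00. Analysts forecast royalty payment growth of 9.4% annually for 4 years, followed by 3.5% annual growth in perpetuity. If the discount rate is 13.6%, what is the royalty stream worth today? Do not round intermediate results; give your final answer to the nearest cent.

D_1 = 22208.20000
D_2 = 24295.77080
D_3 = 26579.57326
D_4 = 29078.05314
Terminal value at year 4: TV = D_4×(1+g_2)/(r−g_2) = 30095.78500/0.101 = 297978.06932
P_0 = D_1/(1+r)^1 + D_2/(1+r)^2 + D_3/(1+r)^3 + D_4/(1+r)^4 + TV/(1+r)^4
    = 19549.47183 + 18826.69206 + 18130.63479 + 17460.31202 + 178924.97962 = 252892.09032

252892.09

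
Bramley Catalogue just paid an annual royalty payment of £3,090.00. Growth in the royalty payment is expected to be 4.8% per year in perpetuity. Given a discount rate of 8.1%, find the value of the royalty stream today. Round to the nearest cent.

£98130.91

D₁ = D₀ × (1 + g) = £3,090.00 × 1.048 = £3,238.3200
Growing perpetuity: P = D₁ / (r − g) = £3,238.3200 / (0.081 − 0.048) = £98,130.91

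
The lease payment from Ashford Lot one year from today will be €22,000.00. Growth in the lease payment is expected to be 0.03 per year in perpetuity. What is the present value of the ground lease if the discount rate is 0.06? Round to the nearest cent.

Growing perpetuity: P = D₁ / (r − g) = €22,000.0000 / (0.06 − 0.03) = €733,333.33

€733333.33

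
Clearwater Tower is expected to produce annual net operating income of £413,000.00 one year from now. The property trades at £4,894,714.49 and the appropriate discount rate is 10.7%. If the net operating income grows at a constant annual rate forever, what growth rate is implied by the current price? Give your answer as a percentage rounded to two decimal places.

P = D₁/(r−g) ⇒ g = r − D₁/P = 0.107 − £413,000.00/£4,894,714.49 = 0.022623

2.26%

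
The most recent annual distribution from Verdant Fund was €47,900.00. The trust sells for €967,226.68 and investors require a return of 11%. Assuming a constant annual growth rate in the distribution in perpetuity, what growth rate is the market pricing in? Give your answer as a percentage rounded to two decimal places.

5.76%

P = D₀(1+g)/(r−g) ⇒ P(r−g) = D₀(1+g) ⇒ g(P+D₀) = P·r − D₀
g = (P·r − D₀)/(P + D₀) = (€967,226.68×0.11 − €47,900.00) / (€967,226.68 + €47,900.00) = 0.057623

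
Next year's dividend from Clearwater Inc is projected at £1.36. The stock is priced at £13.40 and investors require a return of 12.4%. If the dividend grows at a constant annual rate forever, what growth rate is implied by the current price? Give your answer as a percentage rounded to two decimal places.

2.25%

P = D₁/(r−g) ⇒ g = r − D₁/P = 0.124 − £1.36/£13.40 = 0.022507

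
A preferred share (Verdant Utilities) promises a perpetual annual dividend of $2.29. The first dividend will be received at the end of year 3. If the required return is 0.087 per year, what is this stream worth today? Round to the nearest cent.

$22.28

Value at end of year 2: C / r = $2.29 / 0.087 = $26.3218
Discount to today: PV = $26.3218 / (1 + 0.087)^2 = $26.3218 / 1.181569 = $22.28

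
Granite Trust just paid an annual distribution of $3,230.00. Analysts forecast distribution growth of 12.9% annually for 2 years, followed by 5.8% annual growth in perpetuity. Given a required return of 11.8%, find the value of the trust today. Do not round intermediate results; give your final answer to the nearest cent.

$64637.61

D_1 = 3646.67000
D_2 = 4117.09043
Terminal value at year 2: TV = D_2×(1+g_2)/(r−g_2) = 4355.88167/0.06 = 72598.02792
P_0 = D_1/(1+r)^1 + D_2/(1+r)^2 + TV/(1+r)^2
    = 3261.77996 + 3293.87261 + 58081.95372 = 64637.60629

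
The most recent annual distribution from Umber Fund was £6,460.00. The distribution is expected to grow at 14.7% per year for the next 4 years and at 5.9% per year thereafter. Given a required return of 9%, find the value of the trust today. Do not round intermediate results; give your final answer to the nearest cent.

D_1 = 7409.62000
D_2 = 8498.83414
D_3 = 9748.16276
D_4 = 11181.14268
Terminal value at year 4: TV = D_4×(1+g_2)/(r−g_2) = 11840.83010/0.031 = 381962.26137
P_0 = D_1/(1+r)^1 + D_2/(1+r)^2 + D_3/(1+r)^3 + D_4/(1+r)^4 + TV/(1+r)^4
    = 6797.81651 + 7153.29866 + 7527.37024 + 7921.00337 + 270591.69563 = 299991.18441

£299991.18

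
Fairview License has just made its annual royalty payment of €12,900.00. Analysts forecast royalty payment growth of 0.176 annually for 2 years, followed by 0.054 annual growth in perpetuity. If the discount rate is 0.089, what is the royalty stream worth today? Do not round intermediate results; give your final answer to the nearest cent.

D_1 = 15170.40000
D_2 = 17840.39040
Terminal value at year 2: TV = D_2×(1+g_2)/(r−g_2) = 18803.77148/0.035 = 537250.61376
P_0 = D_1/(1+r)^1 + D_2/(1+r)^2 + TV/(1+r)^2
    = 13930.57851 + 15043.48974 + 453023.94827 = 481998.01653

€481998.02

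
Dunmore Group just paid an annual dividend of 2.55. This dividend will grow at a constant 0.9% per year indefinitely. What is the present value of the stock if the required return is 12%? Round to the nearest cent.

23.18

D₁ = D₀ × (1 + g) = 2.55 × 1.009 = 2.5730
Growing perpetuity: P = D₁ / (r − g) = 2.5730 / (0.12 − 0.009) = 23.18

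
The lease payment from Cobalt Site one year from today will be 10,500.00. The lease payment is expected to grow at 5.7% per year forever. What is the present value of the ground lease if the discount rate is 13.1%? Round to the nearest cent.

Growing perpetuity: P = D₁ / (r − g) = 10,500.0000 / (0.131 − 0.057) = 141,891.89

141891.89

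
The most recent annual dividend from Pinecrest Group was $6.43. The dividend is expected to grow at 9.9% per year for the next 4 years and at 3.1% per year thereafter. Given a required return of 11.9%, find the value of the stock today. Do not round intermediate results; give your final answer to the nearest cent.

D_1 = 7.06657
D_2 = 7.76616
D_3 = 8.53501
D_4 = 9.37998
Terminal value at year 4: TV = D_4×(1+g_2)/(r−g_2) = 9.67076/0.088 = 109.89495
P_0 = D_1/(1+r)^1 + D_2/(1+r)^2 + D_3/(1+r)^3 + D_4/(1+r)^4 + TV/(1+r)^4
    = 6.31508 + 6.20221 + 6.09135 + 5.98248 + 70.09021 = 94.68133

$94.68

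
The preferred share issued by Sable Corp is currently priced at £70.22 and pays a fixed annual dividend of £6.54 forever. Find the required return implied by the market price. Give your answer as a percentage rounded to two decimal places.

P = C/r ⇒ r = C/P = £6.54/£70.22 = 0.093136

9.31%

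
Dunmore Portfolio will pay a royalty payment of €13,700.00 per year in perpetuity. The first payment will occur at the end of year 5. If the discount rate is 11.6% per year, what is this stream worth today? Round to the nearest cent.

€76138.76

Value at end of year 4: C / r = €13,700.00 / 0.116 = €118,103.4483
Discount to today: PV = €118,103.4483 / (1 + 0.116)^4 = €118,103.4483 / 1.551161 = €76,138.76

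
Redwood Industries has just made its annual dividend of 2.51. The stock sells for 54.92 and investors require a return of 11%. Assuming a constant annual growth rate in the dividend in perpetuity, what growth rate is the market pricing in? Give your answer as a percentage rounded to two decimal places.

6.15%

P = D₀(1+g)/(r−g) ⇒ P(r−g) = D₀(1+g) ⇒ g(P+D₀) = P·r − D₀
g = (P·r − D₀)/(P + D₀) = (54.92×0.11 − 2.51) / (54.92 + 2.51) = 0.061487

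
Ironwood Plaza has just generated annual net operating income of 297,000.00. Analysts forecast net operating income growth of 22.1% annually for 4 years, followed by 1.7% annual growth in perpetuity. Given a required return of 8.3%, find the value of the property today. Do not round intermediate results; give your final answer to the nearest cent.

D_1 = 362637.00000
D_2 = 442779.77700
D_3 = 540634.10772
D_4 = 660114.24552
Terminal value at year 4: TV = D_4×(1+g_2)/(r−g_2) = 671336.18770/0.066 = 10171760.41964
P_0 = D_1/(1+r)^1 + D_2/(1+r)^2 + D_3/(1+r)^3 + D_4/(1+r)^4 + TV/(1+r)^4
    = 334844.87535 + 377512.08938 + 425616.12293 + 479849.75632 + 7394048.51787 = 9011871.36184

9011871.36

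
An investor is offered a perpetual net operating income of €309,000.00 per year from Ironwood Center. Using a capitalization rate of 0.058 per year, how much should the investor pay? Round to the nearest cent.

€5327586.21

Level perpetuity: PV = C / r = €309,000.00 / 0.058 = €5,327,586.21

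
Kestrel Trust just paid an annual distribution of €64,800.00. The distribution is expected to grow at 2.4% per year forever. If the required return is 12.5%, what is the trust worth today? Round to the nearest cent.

D₁ = D₀ × (1 + g) = €64,800.00 × 1.024 = €66,355.2000
Growing perpetuity: P = D₁ / (r − g) = €66,355.2000 / (0.125 − 0.024) = €656,982.18

€656982.18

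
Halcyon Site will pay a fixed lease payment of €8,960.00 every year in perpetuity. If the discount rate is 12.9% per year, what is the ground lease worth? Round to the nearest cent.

Level perpetuity: PV = C / r = €8,960.00 / 0.129 = €69,457.36

€69457.36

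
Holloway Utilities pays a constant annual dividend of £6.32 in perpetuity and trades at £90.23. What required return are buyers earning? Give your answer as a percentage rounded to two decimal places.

P = C/r ⇒ r = C/P = £6.32/£90.23 = 0.070043

7.00%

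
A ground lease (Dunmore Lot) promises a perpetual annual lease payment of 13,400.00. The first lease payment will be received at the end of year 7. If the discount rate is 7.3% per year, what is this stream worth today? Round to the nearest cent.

120277.28

Value at end of year 6: C / r = 13,400.00 / 0.073 = 183,561.6438
Discount to today: PV = 183,561.6438 / (1 + 0.073)^6 = 183,561.6438 / 1.526154 = 120,277.28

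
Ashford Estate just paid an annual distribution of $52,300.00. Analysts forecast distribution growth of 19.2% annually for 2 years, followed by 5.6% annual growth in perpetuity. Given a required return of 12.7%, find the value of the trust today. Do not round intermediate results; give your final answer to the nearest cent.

$984008.91

D_1 = 62341.60000
D_2 = 74311.18720
Terminal value at year 2: TV = D_2×(1+g_2)/(r−g_2) = 78472.61368/0.071 = 1105248.08005
P_0 = D_1/(1+r)^1 + D_2/(1+r)^2 + TV/(1+r)^2
    = 55316.41526 + 58506.80301 + 870185.68984 = 984008.90811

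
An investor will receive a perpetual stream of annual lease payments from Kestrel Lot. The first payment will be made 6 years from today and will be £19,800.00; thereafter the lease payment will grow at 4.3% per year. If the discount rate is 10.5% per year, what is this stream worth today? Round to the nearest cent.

Value at end of year 5: C₁ / (r − g) = £19,800.00 / (0.105 − 0.043) = £319,354.8387
Discount to today: PV = £319,354.8387 / (1 + 0.105)^5 = £319,354.8387 / 1.647447 = £193,848.35

£193848.35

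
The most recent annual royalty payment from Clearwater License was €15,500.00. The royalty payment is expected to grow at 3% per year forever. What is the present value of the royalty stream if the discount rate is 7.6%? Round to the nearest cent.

€347065.22

D₁ = D₀ × (1 + g) = €15,500.00 × 1.03 = €15,965.0000
Growing perpetuity: P = D₁ / (r − g) = €15,965.0000 / (0.076 − 0.03) = €347,065.22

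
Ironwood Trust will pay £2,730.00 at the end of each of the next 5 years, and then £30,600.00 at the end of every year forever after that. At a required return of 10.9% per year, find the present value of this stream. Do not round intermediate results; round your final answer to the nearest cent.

PV of 5-year annuity: £2,730.00 × [1 − (1+0.109)^−5] / 0.109 = 10115.23176
Perpetuity value at year 5: £30,600.00 / 0.109 = 280733.94495
PV of perpetuity: 280733.94495 / (1+0.109)^5 = 167354.42416
Total PV = 10115.23176 + 167354.42416 = 177469.65592

£177469.66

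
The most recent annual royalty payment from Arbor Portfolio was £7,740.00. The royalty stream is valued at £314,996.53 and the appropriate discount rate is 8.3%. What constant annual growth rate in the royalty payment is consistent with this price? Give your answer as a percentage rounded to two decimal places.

P = D₀(1+g)/(r−g) ⇒ P(r−g) = D₀(1+g) ⇒ g(P+D₀) = P·r − D₀
g = (P·r − D₀)/(P + D₀) = (£314,996.53×0.083 − £7,740.00) / (£314,996.53 + £7,740.00) = 0.057027

5.70%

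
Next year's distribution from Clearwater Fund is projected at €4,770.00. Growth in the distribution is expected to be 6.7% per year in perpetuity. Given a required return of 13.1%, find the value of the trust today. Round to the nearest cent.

€74531.25

Growing perpetuity: P = D₁ / (r − g) = €4,770.0000 / (0.131 − 0.067) = €74,531.25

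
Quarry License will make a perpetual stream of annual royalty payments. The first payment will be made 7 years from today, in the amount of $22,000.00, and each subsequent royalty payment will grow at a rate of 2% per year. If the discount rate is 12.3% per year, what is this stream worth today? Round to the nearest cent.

$106489.53

Value at end of year 6: C₁ / (r − g) = $22,000.00 / (0.123 − 0.02) = $213,592.2330
Discount to today: PV = $213,592.2330 / (1 + 0.123)^6 = $213,592.2330 / 2.005758 = $106,489.53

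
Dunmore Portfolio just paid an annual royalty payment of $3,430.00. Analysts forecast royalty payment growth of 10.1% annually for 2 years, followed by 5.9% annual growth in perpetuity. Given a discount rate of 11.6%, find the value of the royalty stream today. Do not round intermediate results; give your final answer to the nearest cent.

$68746.56

D_1 = 3776.43000
D_2 = 4157.84943
Terminal value at year 2: TV = D_2×(1+g_2)/(r−g_2) = 4403.16255/0.057 = 77248.46573
P_0 = D_1/(1+r)^1 + D_2/(1+r)^2 + TV/(1+r)^2
    = 3383.89785 + 3338.41535 + 62024.24311 = 68746.55631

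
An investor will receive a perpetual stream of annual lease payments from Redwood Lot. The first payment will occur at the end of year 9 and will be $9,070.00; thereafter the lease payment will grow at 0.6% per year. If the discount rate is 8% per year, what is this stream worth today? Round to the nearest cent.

$66219.44

Value at end of year 8: C₁ / (r − g) = $9,070.00 / (0.08 − 0.006) = $122,567.5676
Discount to today: PV = $122,567.5676 / (1 + 0.08)^8 = $122,567.5676 / 1.850930 = $66,219.44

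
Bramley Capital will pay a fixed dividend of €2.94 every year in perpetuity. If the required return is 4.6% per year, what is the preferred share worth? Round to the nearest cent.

€63.91

Level perpetuity: PV = C / r = €2.94 / 0.046 = €63.91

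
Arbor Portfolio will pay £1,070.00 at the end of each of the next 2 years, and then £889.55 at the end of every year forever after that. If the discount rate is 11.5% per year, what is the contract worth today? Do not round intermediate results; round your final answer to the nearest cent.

PV of 2-year annuity: £1,070.00 × [1 − (1+0.115)^−2] / 0.115 = 1820.30606
Perpetuity value at year 2: £889.55 / 0.115 = 7735.21739
PV of perpetuity: 7735.21739 / (1+0.115)^2 = 6221.89659
Total PV = 1820.30606 + 6221.89659 = 8042.20265

£8042.20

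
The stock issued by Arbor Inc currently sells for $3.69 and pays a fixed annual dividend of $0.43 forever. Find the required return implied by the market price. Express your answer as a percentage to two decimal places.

11.65%

P = C/r ⇒ r = C/P = $0.43/$3.69 = 0.116531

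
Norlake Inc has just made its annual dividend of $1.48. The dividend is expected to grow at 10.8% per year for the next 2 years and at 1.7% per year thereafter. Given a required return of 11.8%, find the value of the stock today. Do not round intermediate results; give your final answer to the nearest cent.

$17.56

D_1 = 1.63984
D_2 = 1.81694
Terminal value at year 2: TV = D_2×(1+g_2)/(r−g_2) = 1.84783/0.101 = 18.29535
P_0 = D_1/(1+r)^1 + D_2/(1+r)^2 + TV/(1+r)^2
    = 1.46676 + 1.45364 + 14.63717 = 17.55758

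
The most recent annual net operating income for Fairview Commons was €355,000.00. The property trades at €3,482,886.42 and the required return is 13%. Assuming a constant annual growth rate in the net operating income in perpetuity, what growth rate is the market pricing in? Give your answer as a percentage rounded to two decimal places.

P = D₀(1+g)/(r−g) ⇒ P(r−g) = D₀(1+g) ⇒ g(P+D₀) = P·r − D₀
g = (P·r − D₀)/(P + D₀) = (€3,482,886.42×0.13 − €355,000.00) / (€3,482,886.42 + €355,000.00) = 0.025476

2.55%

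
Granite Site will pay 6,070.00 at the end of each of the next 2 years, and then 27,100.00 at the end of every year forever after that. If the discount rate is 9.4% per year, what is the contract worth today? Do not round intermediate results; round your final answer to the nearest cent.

251503.51

PV of 2-year annuity: 6,070.00 × [1 − (1+0.094)^−2] / 0.094 = 10620.15180
Perpetuity value at year 2: 27,100.00 / 0.094 = 288297.87234
PV of perpetuity: 288297.87234 / (1+0.094)^2 = 240883.35607
Total PV = 10620.15180 + 240883.35607 = 251503.50787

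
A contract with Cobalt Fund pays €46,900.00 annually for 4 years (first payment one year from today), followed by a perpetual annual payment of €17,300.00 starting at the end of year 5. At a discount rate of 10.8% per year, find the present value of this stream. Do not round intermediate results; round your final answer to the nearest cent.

PV of 4-year annuity: €46,900.00 × [1 − (1+0.108)^−4] / 0.108 = 146128.22002
Perpetuity value at year 4: €17,300.00 / 0.108 = 160185.18519
PV of perpetuity: 160185.18519 / (1+0.108)^4 = 106282.87801
Total PV = 146128.22002 + 106282.87801 = 252411.09803

€252411.10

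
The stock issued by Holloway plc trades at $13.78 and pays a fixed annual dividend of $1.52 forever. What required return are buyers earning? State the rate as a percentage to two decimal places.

11.03%

P = C/r ⇒ r = C/P = $1.52/$13.78 = 0.110305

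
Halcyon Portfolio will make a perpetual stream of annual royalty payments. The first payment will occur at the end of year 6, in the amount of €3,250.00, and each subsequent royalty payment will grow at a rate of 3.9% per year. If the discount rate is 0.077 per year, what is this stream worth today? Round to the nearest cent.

Value at end of year 5: C₁ / (r − g) = €3,250.00 / (0.077 − 0.039) = €85,526.3158
Discount to today: PV = €85,526.3158 / (1 + 0.077)^5 = €85,526.3158 / 1.449034 = €59,023.00

€59023.00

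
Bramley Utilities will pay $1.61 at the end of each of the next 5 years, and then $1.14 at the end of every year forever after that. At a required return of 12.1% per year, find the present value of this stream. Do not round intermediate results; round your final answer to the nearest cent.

PV of 5-year annuity: $1.61 × [1 − (1+0.121)^−5] / 0.121 = 5.78934
Perpetuity value at year 5: $1.14 / 0.121 = 9.42149
PV of perpetuity: 9.42149 / (1+0.121)^5 = 5.32220
Total PV = 5.78934 + 5.32220 = 11.11154

$11.11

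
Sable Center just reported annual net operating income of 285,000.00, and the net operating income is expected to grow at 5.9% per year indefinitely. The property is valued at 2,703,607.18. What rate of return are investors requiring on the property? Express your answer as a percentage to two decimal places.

D₁ = 285,000.00 × 1.059 = 301,815.0000
P = D₁/(r − g) ⇒ r = D₁/P + g = 301,815.0000/2,703,607.18 + 0.059 = 0.111634 + 0.059 = 0.170634

17.06%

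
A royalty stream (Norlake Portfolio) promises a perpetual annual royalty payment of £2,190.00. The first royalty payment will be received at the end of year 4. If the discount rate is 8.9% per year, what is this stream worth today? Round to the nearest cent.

£19053.31

Value at end of year 3: C / r = £2,190.00 / 0.089 = £24,606.7416
Discount to today: PV = £24,606.7416 / (1 + 0.089)^3 = £24,606.7416 / 1.291468 = £19,053.31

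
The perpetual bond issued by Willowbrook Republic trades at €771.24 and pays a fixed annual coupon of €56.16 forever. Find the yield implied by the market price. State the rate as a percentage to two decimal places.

7.28%

P = C/r ⇒ r = C/P = €56.16/€771.24 = 0.072818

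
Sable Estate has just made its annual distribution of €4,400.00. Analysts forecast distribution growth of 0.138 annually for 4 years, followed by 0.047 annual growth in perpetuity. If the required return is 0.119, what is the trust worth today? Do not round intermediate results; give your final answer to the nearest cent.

D_1 = 5007.20000
D_2 = 5698.19360
D_3 = 6484.54432
D_4 = 7379.41143
Terminal value at year 4: TV = D_4×(1+g_2)/(r−g_2) = 7726.24377/0.072 = 107308.94125
P_0 = D_1/(1+r)^1 + D_2/(1+r)^2 + D_3/(1+r)^3 + D_4/(1+r)^4 + TV/(1+r)^4
    = 4474.70956 + 4550.68765 + 4627.95581 + 4706.53593 + 68440.87667 = 86800.76562

€86800.77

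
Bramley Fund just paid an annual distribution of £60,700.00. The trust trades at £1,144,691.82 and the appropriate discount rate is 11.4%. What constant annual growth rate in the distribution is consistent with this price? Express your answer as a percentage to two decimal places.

P = D₀(1+g)/(r−g) ⇒ P(r−g) = D₀(1+g) ⇒ g(P+D₀) = P·r − D₀
g = (P·r − D₀)/(P + D₀) = (£1,144,691.82×0.114 − £60,700.00) / (£1,144,691.82 + £60,700.00) = 0.057902

5.79%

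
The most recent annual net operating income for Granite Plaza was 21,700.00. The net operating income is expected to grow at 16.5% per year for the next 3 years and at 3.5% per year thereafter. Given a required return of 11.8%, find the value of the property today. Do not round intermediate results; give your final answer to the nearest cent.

D_1 = 25280.50000
D_2 = 29451.78250
D_3 = 34311.32661
Terminal value at year 3: TV = D_3×(1+g_2)/(r−g_2) = 35512.22304/0.083 = 427858.10896
P_0 = D_1/(1+r)^1 + D_2/(1+r)^2 + D_3/(1+r)^3 + TV/(1+r)^3
    = 22612.25403 + 23562.85862 + 24553.42602 + 306178.26427 = 376906.80294

376906.80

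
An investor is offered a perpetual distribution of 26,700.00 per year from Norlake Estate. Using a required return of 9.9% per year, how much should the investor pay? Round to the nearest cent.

Level perpetuity: PV = C / r = 26,700.00 / 0.099 = 269,696.97

269696.97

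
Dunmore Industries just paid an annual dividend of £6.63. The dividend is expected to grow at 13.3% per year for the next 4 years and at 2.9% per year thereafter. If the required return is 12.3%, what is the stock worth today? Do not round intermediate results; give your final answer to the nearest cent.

D_1 = 7.51179
D_2 = 8.51086
D_3 = 9.64280
D_4 = 10.92529
Terminal value at year 4: TV = D_4×(1+g_2)/(r−g_2) = 11.24213/0.094 = 119.59711
P_0 = D_1/(1+r)^1 + D_2/(1+r)^2 + D_3/(1+r)^3 + D_4/(1+r)^4 + TV/(1+r)^4
    = 6.68904 + 6.74860 + 6.80870 + 6.86933 + 75.19720 = 102.31286

£102.31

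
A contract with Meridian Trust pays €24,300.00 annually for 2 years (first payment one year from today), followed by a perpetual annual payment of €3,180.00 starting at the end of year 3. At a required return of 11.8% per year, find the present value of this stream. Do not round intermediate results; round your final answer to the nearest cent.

€62737.06

PV of 2-year annuity: €24,300.00 × [1 − (1+0.118)^−2] / 0.118 = 41176.42353
Perpetuity value at year 2: €3,180.00 / 0.118 = 26949.15254
PV of perpetuity: 26949.15254 / (1+0.118)^2 = 21560.63292
Total PV = 41176.42353 + 21560.63292 = 62737.05645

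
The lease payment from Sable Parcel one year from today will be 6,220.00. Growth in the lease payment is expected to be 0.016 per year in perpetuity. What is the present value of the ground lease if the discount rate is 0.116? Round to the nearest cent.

62200.00

Growing perpetuity: P = D₁ / (r − g) = 6,220.0000 / (0.116 − 0.016) = 62,200.00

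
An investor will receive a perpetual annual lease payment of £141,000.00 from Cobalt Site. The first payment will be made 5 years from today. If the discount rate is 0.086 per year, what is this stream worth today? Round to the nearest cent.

£1178694.78

Value at end of year 4: C / r = £141,000.00 / 0.086 = £1,639,534.8837
Discount to today: PV = £1,639,534.8837 / (1 + 0.086)^4 = £1,639,534.8837 / 1.390975 = £1,178,694.78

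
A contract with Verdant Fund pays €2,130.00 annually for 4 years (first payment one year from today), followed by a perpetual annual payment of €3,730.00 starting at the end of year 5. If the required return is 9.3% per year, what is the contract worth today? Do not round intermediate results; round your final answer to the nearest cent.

PV of 4-year annuity: €2,130.00 × [1 − (1+0.093)^−4] / 0.093 = 6855.40719
Perpetuity value at year 4: €3,730.00 / 0.093 = 40107.52688
PV of perpetuity: 40107.52688 / (1+0.093)^4 = 28102.51805
Total PV = 6855.40719 + 28102.51805 = 34957.92524

€34957.93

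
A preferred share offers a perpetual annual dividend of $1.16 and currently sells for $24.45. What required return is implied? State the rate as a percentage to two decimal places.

4.74%

P = C/r ⇒ r = C/P = $1.16/$24.45 = 0.047444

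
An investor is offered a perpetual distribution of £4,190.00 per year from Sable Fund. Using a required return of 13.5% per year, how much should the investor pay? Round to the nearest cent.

£31037.04

Level perpetuity: PV = C / r = £4,190.00 / 0.135 = £31,037.04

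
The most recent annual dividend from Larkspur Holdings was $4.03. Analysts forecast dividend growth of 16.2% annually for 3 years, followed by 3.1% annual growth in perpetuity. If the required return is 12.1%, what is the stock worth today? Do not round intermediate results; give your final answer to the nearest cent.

$64.42

D_1 = 4.68286
D_2 = 5.44148
D_3 = 6.32300
Terminal value at year 3: TV = D_3×(1+g_2)/(r−g_2) = 6.51902/0.09 = 72.43352
P_0 = D_1/(1+r)^1 + D_2/(1+r)^2 + D_3/(1+r)^3 + TV/(1+r)^3
    = 4.17740 + 4.33018 + 4.48856 + 51.41890 = 64.41503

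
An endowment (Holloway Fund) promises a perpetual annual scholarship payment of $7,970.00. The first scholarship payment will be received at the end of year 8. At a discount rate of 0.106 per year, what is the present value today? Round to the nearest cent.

Value at end of year 7: C / r = $7,970.00 / 0.106 = $75,188.6792
Discount to today: PV = $75,188.6792 / (1 + 0.106)^7 = $75,188.6792 / 2.024351 = $37,142.11

$37142.11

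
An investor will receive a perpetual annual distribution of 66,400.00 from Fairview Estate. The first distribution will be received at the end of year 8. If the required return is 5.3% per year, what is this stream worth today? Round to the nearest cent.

Value at end of year 7: C / r = 66,400.00 / 0.053 = 1,252,830.1887
Discount to today: PV = 1,252,830.1887 / (1 + 0.053)^7 = 1,252,830.1887 / 1.435485 = 872,757.54

872757.54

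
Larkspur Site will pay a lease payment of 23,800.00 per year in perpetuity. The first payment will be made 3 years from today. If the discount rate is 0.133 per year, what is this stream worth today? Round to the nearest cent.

Value at end of year 2: C / r = 23,800.00 / 0.133 = 178,947.3684
Discount to today: PV = 178,947.3684 / (1 + 0.133)^2 = 178,947.3684 / 1.283689 = 139,400.87

139400.87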